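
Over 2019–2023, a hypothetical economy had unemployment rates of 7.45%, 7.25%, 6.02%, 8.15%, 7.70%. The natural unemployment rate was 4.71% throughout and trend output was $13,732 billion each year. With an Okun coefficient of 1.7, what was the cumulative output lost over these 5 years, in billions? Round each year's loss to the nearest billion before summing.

Year 2019: gap = -1.7 × (7.45 - 4.71) = -4.658%, loss ≈ 13732 × 4.658/100 ≈ 640.
Year 2020: gap = -1.7 × (7.25 - 4.71) = -4.318%, loss ≈ 13732 × 4.318/100 ≈ 593.
Year 2021: gap = -1.7 × (6.02 - 4.71) = -2.227%, loss ≈ 13732 × 2.227/100 ≈ 306.
Year 2022: gap = -1.7 × (8.15 - 4.71) = -5.848%, loss ≈ 13732 × 5.848/100 ≈ 803.
Year 2023: gap = -1.7 × (7.7 - 4.71) = -5.083%, loss ≈ 13732 × 5.083/100 ≈ 698.
Total lost output = 640 + 593 + 306 + 803 + 698 = 3040 billion.

$3,040 billion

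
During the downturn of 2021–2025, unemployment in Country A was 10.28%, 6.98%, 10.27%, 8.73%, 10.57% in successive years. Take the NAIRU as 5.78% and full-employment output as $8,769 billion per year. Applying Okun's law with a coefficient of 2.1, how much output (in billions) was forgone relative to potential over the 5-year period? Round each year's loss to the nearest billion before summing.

Year 2021: gap = -2.1 × (10.28 - 5.78) = -9.45%, loss ≈ 8769 × 9.45/100 ≈ 829.
Year 2022: gap = -2.1 × (6.98 - 5.78) = -2.52%, loss ≈ 8769 × 2.52/100 ≈ 221.
Year 2023: gap = -2.1 × (10.27 - 5.78) = -9.429%, loss ≈ 8769 × 9.429/100 ≈ 827.
Year 2024: gap = -2.1 × (8.73 - 5.78) = -6.195%, loss ≈ 8769 × 6.195/100 ≈ 543.
Year 2025: gap = -2.1 × (10.57 - 5.78) = -10.059%, loss ≈ 8769 × 10.059/100 ≈ 882.
Total lost output = 829 + 221 + 827 + 543 + 882 = 3302 billion.

$3,302 billion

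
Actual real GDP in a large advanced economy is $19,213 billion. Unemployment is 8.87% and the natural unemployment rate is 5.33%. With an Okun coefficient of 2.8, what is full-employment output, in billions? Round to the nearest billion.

$21,327 billion

Unemployment gap = 8.87 - 5.33 = 3.54 points, so output gap = -2.8 × 3.54 = -9.912%.
Since Y = Y* × (1 + gap/100), Y* = 19213/0.90088 ≈ 21327 billion.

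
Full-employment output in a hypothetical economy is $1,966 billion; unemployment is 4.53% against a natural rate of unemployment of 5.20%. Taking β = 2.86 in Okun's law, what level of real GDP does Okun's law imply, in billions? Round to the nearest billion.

$2,004 billion

Unemployment gap = 4.53 - 5.2 = -0.67 points, so the output gap is -2.86 × (-0.67) = 1.9162%.
Actual GDP = 1966 × (1 + 1.9162/100) = 1966 × 1.019162 ≈ 2004 billion.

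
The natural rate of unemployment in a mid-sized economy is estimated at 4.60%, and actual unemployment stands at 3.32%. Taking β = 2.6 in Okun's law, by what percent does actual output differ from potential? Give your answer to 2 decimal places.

3.33%

The unemployment gap is 3.32 - 4.6 = -1.28 percentage points.
Okun's law gives an output gap of -2.6 × (-1.28) = 3.328%, i.e. 3.33% above potential.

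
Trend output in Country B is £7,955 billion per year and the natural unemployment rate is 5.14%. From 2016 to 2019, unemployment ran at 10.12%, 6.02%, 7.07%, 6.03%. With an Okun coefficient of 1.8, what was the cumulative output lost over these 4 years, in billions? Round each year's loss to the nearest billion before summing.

Year 2016: gap = -1.8 × (10.12 - 5.14) = -8.964%, loss ≈ 7955 × 8.964/100 ≈ 713.
Year 2017: gap = -1.8 × (6.02 - 5.14) = -1.584%, loss ≈ 7955 × 1.584/100 ≈ 126.
Year 2018: gap = -1.8 × (7.07 - 5.14) = -3.474%, loss ≈ 7955 × 3.474/100 ≈ 276.
Year 2019: gap = -1.8 × (6.03 - 5.14) = -1.602%, loss ≈ 7955 × 1.602/100 ≈ 127.
Total lost output = 713 + 126 + 276 + 127 = 1242 billion.

£1,242 billion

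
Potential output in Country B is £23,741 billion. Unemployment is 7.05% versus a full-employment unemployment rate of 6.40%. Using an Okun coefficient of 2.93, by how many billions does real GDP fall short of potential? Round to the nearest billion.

Output gap = -2.93 × (7.05 - 6.4) = -2.93 × 0.65 = -1.9045%.
Actual GDP ≈ 23741 × 0.980955 ≈ 23289 billion, so the shortfall is 23741 - 23289 = 452 billion.

£452 billion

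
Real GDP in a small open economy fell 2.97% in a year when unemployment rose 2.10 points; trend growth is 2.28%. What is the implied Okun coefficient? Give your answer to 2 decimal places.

β ≈ 2.50

Growth form: g_Y = g_Y* - β × Δu, so β = (g_Y* - g_Y)/Δu.
β = (2.28 + 2.97)/2.10 = 5.25/2.10 = 2.50.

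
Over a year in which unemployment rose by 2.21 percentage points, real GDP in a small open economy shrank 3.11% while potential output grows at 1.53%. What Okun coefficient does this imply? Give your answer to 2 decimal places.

Growth form: g_Y = g_Y* - β × Δu, so β = (g_Y* - g_Y)/Δu.
β = (1.53 + 3.11)/2.21 = 4.64/2.21 = 2.10.

β ≈ 2.10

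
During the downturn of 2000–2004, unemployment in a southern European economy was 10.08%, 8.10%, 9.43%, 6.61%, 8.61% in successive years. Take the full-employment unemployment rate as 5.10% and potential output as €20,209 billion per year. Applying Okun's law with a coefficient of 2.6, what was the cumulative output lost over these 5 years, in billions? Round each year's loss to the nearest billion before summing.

€9,105 billion

Year 2000: gap = -2.6 × (10.08 - 5.1) = -12.948%, loss ≈ 20209 × 12.948/100 ≈ 2617.
Year 2001: gap = -2.6 × (8.1 - 5.1) = -7.8%, loss ≈ 20209 × 7.8/100 ≈ 1576.
Year 2002: gap = -2.6 × (9.43 - 5.1) = -11.258%, loss ≈ 20209 × 11.258/100 ≈ 2275.
Year 2003: gap = -2.6 × (6.61 - 5.1) = -3.926%, loss ≈ 20209 × 3.926/100 ≈ 793.
Year 2004: gap = -2.6 × (8.61 - 5.1) = -9.126%, loss ≈ 20209 × 9.126/100 ≈ 1844.
Total lost output = 2617 + 1576 + 2275 + 793 + 1844 = 9105 billion.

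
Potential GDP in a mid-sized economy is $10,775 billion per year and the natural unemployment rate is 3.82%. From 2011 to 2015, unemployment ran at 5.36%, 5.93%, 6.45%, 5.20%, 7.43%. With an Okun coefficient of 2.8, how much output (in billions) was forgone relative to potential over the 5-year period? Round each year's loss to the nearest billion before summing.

$3,400 billion

Year 2011: gap = -2.8 × (5.36 - 3.82) = -4.312%, loss ≈ 10775 × 4.312/100 ≈ 465.
Year 2012: gap = -2.8 × (5.93 - 3.82) = -5.908%, loss ≈ 10775 × 5.908/100 ≈ 637.
Year 2013: gap = -2.8 × (6.45 - 3.82) = -7.364%, loss ≈ 10775 × 7.364/100 ≈ 793.
Year 2014: gap = -2.8 × (5.2 - 3.82) = -3.864%, loss ≈ 10775 × 3.864/100 ≈ 416.
Year 2015: gap = -2.8 × (7.43 - 3.82) = -10.108%, loss ≈ 10775 × 10.108/100 ≈ 1089.
Total lost output = 465 + 637 + 793 + 416 + 1089 = 3400 billion.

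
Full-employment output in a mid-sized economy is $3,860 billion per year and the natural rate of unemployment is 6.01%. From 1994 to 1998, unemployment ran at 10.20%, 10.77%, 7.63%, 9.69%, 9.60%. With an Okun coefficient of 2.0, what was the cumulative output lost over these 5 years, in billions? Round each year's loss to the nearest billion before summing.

Year 1994: gap = -2.0 × (10.2 - 6.01) = -8.38%, loss ≈ 3860 × 8.38/100 ≈ 323.
Year 1995: gap = -2.0 × (10.77 - 6.01) = -9.52%, loss ≈ 3860 × 9.52/100 ≈ 367.
Year 1996: gap = -2.0 × (7.63 - 6.01) = -3.24%, loss ≈ 3860 × 3.24/100 ≈ 125.
Year 1997: gap = -2.0 × (9.69 - 6.01) = -7.36%, loss ≈ 3860 × 7.36/100 ≈ 284.
Year 1998: gap = -2.0 × (9.6 - 6.01) = -7.18%, loss ≈ 3860 × 7.18/100 ≈ 277.
Total lost output = 323 + 367 + 125 + 284 + 277 = 1376 billion.

$1,376 billion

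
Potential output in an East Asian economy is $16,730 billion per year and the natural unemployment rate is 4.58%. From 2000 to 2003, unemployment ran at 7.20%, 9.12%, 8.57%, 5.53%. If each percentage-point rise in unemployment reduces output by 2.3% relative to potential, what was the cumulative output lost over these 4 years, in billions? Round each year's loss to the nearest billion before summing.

$4,656 billion

Year 2000: gap = -2.3 × (7.2 - 4.58) = -6.026%, loss ≈ 16730 × 6.026/100 ≈ 1008.
Year 2001: gap = -2.3 × (9.12 - 4.58) = -10.442%, loss ≈ 16730 × 10.442/100 ≈ 1747.
Year 2002: gap = -2.3 × (8.57 - 4.58) = -9.177%, loss ≈ 16730 × 9.177/100 ≈ 1535.
Year 2003: gap = -2.3 × (5.53 - 4.58) = -2.185%, loss ≈ 16730 × 2.185/100 ≈ 366.
Total lost output = 1008 + 1747 + 1535 + 366 = 4656 billion.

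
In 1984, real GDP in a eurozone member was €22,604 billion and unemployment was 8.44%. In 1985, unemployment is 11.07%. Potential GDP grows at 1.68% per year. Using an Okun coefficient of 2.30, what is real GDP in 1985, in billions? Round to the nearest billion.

Δu = 11.07 - 8.44 = 2.63 points.
Okun's law (growth form): g_Y = g_Y* - β × Δu = 1.68 - 2.30 × (2.63) = 1.68 - 6.049 = -4.369%.
Real GDP in the next year = 22604 × (1 - 4.369/100) = 22604 × 0.95631 ≈ 21616 billion.

€21,616 billion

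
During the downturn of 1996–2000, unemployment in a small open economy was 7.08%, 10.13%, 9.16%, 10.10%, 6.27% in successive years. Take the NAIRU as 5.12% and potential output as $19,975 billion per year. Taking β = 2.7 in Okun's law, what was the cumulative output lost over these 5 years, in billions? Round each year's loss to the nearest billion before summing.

Year 1996: gap = -2.7 × (7.08 - 5.12) = -5.292%, loss ≈ 19975 × 5.292/100 ≈ 1057.
Year 1997: gap = -2.7 × (10.13 - 5.12) = -13.527%, loss ≈ 19975 × 13.527/100 ≈ 2702.
Year 1998: gap = -2.7 × (9.16 - 5.12) = -10.908%, loss ≈ 19975 × 10.908/100 ≈ 2179.
Year 1999: gap = -2.7 × (10.1 - 5.12) = -13.446%, loss ≈ 19975 × 13.446/100 ≈ 2686.
Year 2000: gap = -2.7 × (6.27 - 5.12) = -3.105%, loss ≈ 19975 × 3.105/100 ≈ 620.
Total lost output = 1057 + 2702 + 2179 + 2686 + 620 = 9244 billion.

$9,244 billion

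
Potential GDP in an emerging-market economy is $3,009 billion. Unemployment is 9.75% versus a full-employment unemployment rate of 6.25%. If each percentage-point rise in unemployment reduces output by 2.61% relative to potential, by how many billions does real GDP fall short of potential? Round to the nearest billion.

Output gap = -2.61 × (9.75 - 6.25) = -2.61 × 3.5 = -9.135%.
Actual GDP ≈ 3009 × 0.90865 ≈ 2734 billion, so the shortfall is 3009 - 2734 = 275 billion.

$275 billion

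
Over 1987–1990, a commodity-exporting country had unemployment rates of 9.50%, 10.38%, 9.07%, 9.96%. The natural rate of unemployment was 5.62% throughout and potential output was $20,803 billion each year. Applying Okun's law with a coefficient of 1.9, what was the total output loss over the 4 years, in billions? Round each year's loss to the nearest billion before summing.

$6,494 billion

Year 1987: gap = -1.9 × (9.5 - 5.62) = -7.372%, loss ≈ 20803 × 7.372/100 ≈ 1534.
Year 1988: gap = -1.9 × (10.38 - 5.62) = -9.044%, loss ≈ 20803 × 9.044/100 ≈ 1881.
Year 1989: gap = -1.9 × (9.07 - 5.62) = -6.555%, loss ≈ 20803 × 6.555/100 ≈ 1364.
Year 1990: gap = -1.9 × (9.96 - 5.62) = -8.246%, loss ≈ 20803 × 8.246/100 ≈ 1715.
Total lost output = 1534 + 1881 + 1364 + 1715 = 6494 billion.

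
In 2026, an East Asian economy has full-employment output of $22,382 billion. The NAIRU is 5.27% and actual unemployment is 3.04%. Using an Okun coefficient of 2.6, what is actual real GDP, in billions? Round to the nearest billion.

$23,680 billion

Unemployment gap = 3.04 - 5.27 = -2.23 points, so the output gap is -2.6 × (-2.23) = 5.798%.
Actual GDP = 22382 × (1 + 5.798/100) = 22382 × 1.05798 ≈ 23680 billion.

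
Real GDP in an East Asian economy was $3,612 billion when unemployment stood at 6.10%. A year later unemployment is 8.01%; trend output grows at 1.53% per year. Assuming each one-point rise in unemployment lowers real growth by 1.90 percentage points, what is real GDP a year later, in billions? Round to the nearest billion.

Δu = 8.01 - 6.1 = 1.91 points.
Okun's law (growth form): g_Y = g_Y* - β × Δu = 1.53 - 1.90 × (1.91) = 1.53 - 3.629 = -2.099%.
Real GDP in the next year = 3612 × (1 - 2.099/100) = 3612 × 0.97901 ≈ 3536 billion.

$3,536 billion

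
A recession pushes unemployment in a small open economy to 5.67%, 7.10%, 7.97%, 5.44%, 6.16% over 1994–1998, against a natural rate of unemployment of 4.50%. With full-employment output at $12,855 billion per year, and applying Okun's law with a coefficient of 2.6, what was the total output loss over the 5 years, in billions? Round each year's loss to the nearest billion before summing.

$3,289 billion

Year 1994: gap = -2.6 × (5.67 - 4.5) = -3.042%, loss ≈ 12855 × 3.042/100 ≈ 391.
Year 1995: gap = -2.6 × (7.1 - 4.5) = -6.76%, loss ≈ 12855 × 6.76/100 ≈ 869.
Year 1996: gap = -2.6 × (7.97 - 4.5) = -9.022%, loss ≈ 12855 × 9.022/100 ≈ 1160.
Year 1997: gap = -2.6 × (5.44 - 4.5) = -2.444%, loss ≈ 12855 × 2.444/100 ≈ 314.
Year 1998: gap = -2.6 × (6.16 - 4.5) = -4.316%, loss ≈ 12855 × 4.316/100 ≈ 555.
Total lost output = 391 + 869 + 1160 + 314 + 555 = 3289 billion.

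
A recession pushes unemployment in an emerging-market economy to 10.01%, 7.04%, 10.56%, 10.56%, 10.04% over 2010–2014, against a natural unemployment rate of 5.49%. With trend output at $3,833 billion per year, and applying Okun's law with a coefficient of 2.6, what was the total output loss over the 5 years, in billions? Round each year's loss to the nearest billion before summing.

Year 2010: gap = -2.6 × (10.01 - 5.49) = -11.752%, loss ≈ 3833 × 11.752/100 ≈ 450.
Year 2011: gap = -2.6 × (7.04 - 5.49) = -4.03%, loss ≈ 3833 × 4.03/100 ≈ 154.
Year 2012: gap = -2.6 × (10.56 - 5.49) = -13.182%, loss ≈ 3833 × 13.182/100 ≈ 505.
Year 2013: gap = -2.6 × (10.56 - 5.49) = -13.182%, loss ≈ 3833 × 13.182/100 ≈ 505.
Year 2014: gap = -2.6 × (10.04 - 5.49) = -11.83%, loss ≈ 3833 × 11.83/100 ≈ 453.
Total lost output = 450 + 154 + 505 + 505 + 453 = 2067 billion.

$2,067 billion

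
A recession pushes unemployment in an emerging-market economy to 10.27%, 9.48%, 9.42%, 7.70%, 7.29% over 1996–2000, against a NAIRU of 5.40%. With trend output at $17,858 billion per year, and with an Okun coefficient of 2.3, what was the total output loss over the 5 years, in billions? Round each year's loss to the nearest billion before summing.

Year 1996: gap = -2.3 × (10.27 - 5.4) = -11.201%, loss ≈ 17858 × 11.201/100 ≈ 2000.
Year 1997: gap = -2.3 × (9.48 - 5.4) = -9.384%, loss ≈ 17858 × 9.384/100 ≈ 1676.
Year 1998: gap = -2.3 × (9.42 - 5.4) = -9.246%, loss ≈ 17858 × 9.246/100 ≈ 1651.
Year 1999: gap = -2.3 × (7.7 - 5.4) = -5.29%, loss ≈ 17858 × 5.29/100 ≈ 945.
Year 2000: gap = -2.3 × (7.29 - 5.4) = -4.347%, loss ≈ 17858 × 4.347/100 ≈ 776.
Total lost output = 2000 + 1676 + 1651 + 945 + 776 = 7048 billion.

$7,048 billion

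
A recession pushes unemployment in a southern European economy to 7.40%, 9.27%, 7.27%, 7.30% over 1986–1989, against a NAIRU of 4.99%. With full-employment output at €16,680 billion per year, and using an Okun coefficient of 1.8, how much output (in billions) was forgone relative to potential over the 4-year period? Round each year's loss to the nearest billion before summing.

Year 1986: gap = -1.8 × (7.4 - 4.99) = -4.338%, loss ≈ 16680 × 4.338/100 ≈ 724.
Year 1987: gap = -1.8 × (9.27 - 4.99) = -7.704%, loss ≈ 16680 × 7.704/100 ≈ 1285.
Year 1988: gap = -1.8 × (7.27 - 4.99) = -4.104%, loss ≈ 16680 × 4.104/100 ≈ 685.
Year 1989: gap = -1.8 × (7.3 - 4.99) = -4.158%, loss ≈ 16680 × 4.158/100 ≈ 694.
Total lost output = 724 + 1285 + 685 + 694 = 3388 billion.

€3,388 billion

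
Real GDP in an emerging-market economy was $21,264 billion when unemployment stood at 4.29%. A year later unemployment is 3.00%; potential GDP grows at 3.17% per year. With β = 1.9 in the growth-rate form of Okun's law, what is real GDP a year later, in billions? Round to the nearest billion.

Δu = 3 - 4.29 = -1.29 points.
Okun's law (growth form): g_Y = g_Y* - β × Δu = 3.17 - 1.9 × (-1.29) = 3.17 + 2.451 = 5.621%.
Real GDP in the next year = 21264 × (1 + 5.621/100) = 21264 × 1.05621 ≈ 22459 billion.

$22,459 billion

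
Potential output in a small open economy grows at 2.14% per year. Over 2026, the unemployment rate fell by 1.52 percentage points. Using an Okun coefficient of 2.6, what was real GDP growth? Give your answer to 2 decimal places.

6.09%

Growth-rate Okun's law: g_Y = g_Y* - β × Δu.
g_Y = 2.14 - 2.6 × (-1.52) = 2.14 + 3.952 = 6.092%, i.e. 6.09% to 2 d.p.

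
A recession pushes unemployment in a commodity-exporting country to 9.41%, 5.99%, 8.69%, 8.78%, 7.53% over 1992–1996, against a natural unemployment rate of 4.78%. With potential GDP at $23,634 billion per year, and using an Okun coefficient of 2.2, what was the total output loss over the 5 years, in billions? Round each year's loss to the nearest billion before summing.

$8,579 billion

Year 1992: gap = -2.2 × (9.41 - 4.78) = -10.186%, loss ≈ 23634 × 10.186/100 ≈ 2407.
Year 1993: gap = -2.2 × (5.99 - 4.78) = -2.662%, loss ≈ 23634 × 2.662/100 ≈ 629.
Year 1994: gap = -2.2 × (8.69 - 4.78) = -8.602%, loss ≈ 23634 × 8.602/100 ≈ 2033.
Year 1995: gap = -2.2 × (8.78 - 4.78) = -8.8%, loss ≈ 23634 × 8.8/100 ≈ 2080.
Year 1996: gap = -2.2 × (7.53 - 4.78) = -6.05%, loss ≈ 23634 × 6.05/100 ≈ 1430.
Total lost output = 2407 + 629 + 2033 + 2080 + 1430 = 8579 billion.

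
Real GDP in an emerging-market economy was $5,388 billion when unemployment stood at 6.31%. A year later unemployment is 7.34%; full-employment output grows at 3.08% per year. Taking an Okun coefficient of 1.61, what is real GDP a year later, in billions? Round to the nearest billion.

Δu = 7.34 - 6.31 = 1.03 points.
Okun's law (growth form): g_Y = g_Y* - β × Δu = 3.08 - 1.61 × (1.03) = 3.08 - 1.6583 = 1.4217%.
Real GDP in the next year = 5388 × (1 + 1.4217/100) = 5388 × 1.014217 ≈ 5465 billion.

$5,465 billion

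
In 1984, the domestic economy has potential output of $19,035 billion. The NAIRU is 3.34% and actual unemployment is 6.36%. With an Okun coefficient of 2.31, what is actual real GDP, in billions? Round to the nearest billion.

$17,707 billion

Unemployment gap = 6.36 - 3.34 = 3.02 points, so the output gap is -2.31 × 3.02 = -6.9762%.
Actual GDP = 19035 × (1 - 6.9762/100) = 19035 × 0.930238 ≈ 17707 billion.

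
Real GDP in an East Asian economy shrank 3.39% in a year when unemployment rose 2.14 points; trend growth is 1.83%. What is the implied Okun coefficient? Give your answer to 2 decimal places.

β ≈ 2.44

Growth form: g_Y = g_Y* - β × Δu, so β = (g_Y* - g_Y)/Δu.
β = (1.83 + 3.39)/2.14 = 5.22/2.14 = 2.44.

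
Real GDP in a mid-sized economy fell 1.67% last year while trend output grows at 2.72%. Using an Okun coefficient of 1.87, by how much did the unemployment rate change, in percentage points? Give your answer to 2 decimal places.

2.35 percentage points

Growth-rate Okun's law: g_Y = g_Y* - β × Δu, so Δu = (g_Y* - g_Y)/β.
Δu = (2.72 + 1.67)/1.87 = 4.39/1.87 = 2.35 percentage points.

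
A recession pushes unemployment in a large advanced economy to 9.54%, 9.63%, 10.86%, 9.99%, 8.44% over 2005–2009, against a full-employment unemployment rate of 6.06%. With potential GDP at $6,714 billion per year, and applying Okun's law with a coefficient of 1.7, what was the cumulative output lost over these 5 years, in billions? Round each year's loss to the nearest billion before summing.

$2,073 billion

Year 2005: gap = -1.7 × (9.54 - 6.06) = -5.916%, loss ≈ 6714 × 5.916/100 ≈ 397.
Year 2006: gap = -1.7 × (9.63 - 6.06) = -6.069%, loss ≈ 6714 × 6.069/100 ≈ 407.
Year 2007: gap = -1.7 × (10.86 - 6.06) = -8.16%, loss ≈ 6714 × 8.16/100 ≈ 548.
Year 2008: gap = -1.7 × (9.99 - 6.06) = -6.681%, loss ≈ 6714 × 6.681/100 ≈ 449.
Year 2009: gap = -1.7 × (8.44 - 6.06) = -4.046%, loss ≈ 6714 × 4.046/100 ≈ 272.
Total lost output = 397 + 407 + 548 + 449 + 272 = 2073 billion.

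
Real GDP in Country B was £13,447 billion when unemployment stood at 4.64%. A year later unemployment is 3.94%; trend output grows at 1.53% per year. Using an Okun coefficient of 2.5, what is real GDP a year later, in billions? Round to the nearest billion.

£13,888 billion

Δu = 3.94 - 4.64 = -0.7 points.
Okun's law (growth form): g_Y = g_Y* - β × Δu = 1.53 - 2.5 × (-0.70) = 1.53 + 1.75 = 3.28%.
Real GDP in the next year = 13447 × (1 + 3.28/100) = 13447 × 1.0328 ≈ 13888 billion.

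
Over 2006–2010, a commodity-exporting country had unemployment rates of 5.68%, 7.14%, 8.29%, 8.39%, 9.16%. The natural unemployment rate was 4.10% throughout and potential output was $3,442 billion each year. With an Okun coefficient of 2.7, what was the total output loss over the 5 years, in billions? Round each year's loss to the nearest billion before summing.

Year 2006: gap = -2.7 × (5.68 - 4.1) = -4.266%, loss ≈ 3442 × 4.266/100 ≈ 147.
Year 2007: gap = -2.7 × (7.14 - 4.1) = -8.208%, loss ≈ 3442 × 8.208/100 ≈ 283.
Year 2008: gap = -2.7 × (8.29 - 4.1) = -11.313%, loss ≈ 3442 × 11.313/100 ≈ 389.
Year 2009: gap = -2.7 × (8.39 - 4.1) = -11.583%, loss ≈ 3442 × 11.583/100 ≈ 399.
Year 2010: gap = -2.7 × (9.16 - 4.1) = -13.662%, loss ≈ 3442 × 13.662/100 ≈ 470.
Total lost output = 147 + 283 + 389 + 399 + 470 = 1688 billion.

$1,688 billion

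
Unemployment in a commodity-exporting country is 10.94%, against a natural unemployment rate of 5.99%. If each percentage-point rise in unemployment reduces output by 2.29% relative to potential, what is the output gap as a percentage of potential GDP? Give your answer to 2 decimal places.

-11.34%

The unemployment gap is 10.94 - 5.99 = 4.95 percentage points.
Okun's law gives an output gap of -2.29 × 4.95 = -11.3355%, i.e. 11.34% below potential.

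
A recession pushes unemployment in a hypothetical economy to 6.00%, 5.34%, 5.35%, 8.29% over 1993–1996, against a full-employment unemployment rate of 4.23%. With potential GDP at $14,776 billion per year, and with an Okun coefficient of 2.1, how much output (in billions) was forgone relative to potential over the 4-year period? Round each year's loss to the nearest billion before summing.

$2,501 billion

Year 1993: gap = -2.1 × (6 - 4.23) = -3.717%, loss ≈ 14776 × 3.717/100 ≈ 549.
Year 1994: gap = -2.1 × (5.34 - 4.23) = -2.331%, loss ≈ 14776 × 2.331/100 ≈ 344.
Year 1995: gap = -2.1 × (5.35 - 4.23) = -2.352%, loss ≈ 14776 × 2.352/100 ≈ 348.
Year 1996: gap = -2.1 × (8.29 - 4.23) = -8.526%, loss ≈ 14776 × 8.526/100 ≈ 1260.
Total lost output = 549 + 344 + 348 + 1260 = 2501 billion.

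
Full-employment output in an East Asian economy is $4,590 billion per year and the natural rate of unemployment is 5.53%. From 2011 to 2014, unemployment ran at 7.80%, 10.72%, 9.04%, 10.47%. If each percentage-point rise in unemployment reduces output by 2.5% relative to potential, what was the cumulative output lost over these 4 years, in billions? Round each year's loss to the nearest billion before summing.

Year 2011: gap = -2.5 × (7.8 - 5.53) = -5.675%, loss ≈ 4590 × 5.675/100 ≈ 260.
Year 2012: gap = -2.5 × (10.72 - 5.53) = -12.975%, loss ≈ 4590 × 12.975/100 ≈ 596.
Year 2013: gap = -2.5 × (9.04 - 5.53) = -8.775%, loss ≈ 4590 × 8.775/100 ≈ 403.
Year 2014: gap = -2.5 × (10.47 - 5.53) = -12.35%, loss ≈ 4590 × 12.35/100 ≈ 567.
Total lost output = 260 + 596 + 403 + 567 = 1826 billion.

$1,826 billion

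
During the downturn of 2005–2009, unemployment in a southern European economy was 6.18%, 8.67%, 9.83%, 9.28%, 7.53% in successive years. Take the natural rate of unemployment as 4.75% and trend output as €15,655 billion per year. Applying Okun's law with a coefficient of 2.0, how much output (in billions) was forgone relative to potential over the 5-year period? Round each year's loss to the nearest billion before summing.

€5,554 billion

Year 2005: gap = -2.0 × (6.18 - 4.75) = -2.86%, loss ≈ 15655 × 2.86/100 ≈ 448.
Year 2006: gap = -2.0 × (8.67 - 4.75) = -7.84%, loss ≈ 15655 × 7.84/100 ≈ 1227.
Year 2007: gap = -2.0 × (9.83 - 4.75) = -10.16%, loss ≈ 15655 × 10.16/100 ≈ 1591.
Year 2008: gap = -2.0 × (9.28 - 4.75) = -9.06%, loss ≈ 15655 × 9.06/100 ≈ 1418.
Year 2009: gap = -2.0 × (7.53 - 4.75) = -5.56%, loss ≈ 15655 × 5.56/100 ≈ 870.
Total lost output = 448 + 1227 + 1591 + 1418 + 870 = 5554 billion.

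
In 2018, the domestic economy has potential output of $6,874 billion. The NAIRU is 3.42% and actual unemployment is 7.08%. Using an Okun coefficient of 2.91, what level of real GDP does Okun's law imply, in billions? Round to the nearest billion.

$6,142 billion

Unemployment gap = 7.08 - 3.42 = 3.66 points, so the output gap is -2.91 × 3.66 = -10.6506%.
Actual GDP = 6874 × (1 - 10.6506/100) = 6874 × 0.893494 ≈ 6142 billion.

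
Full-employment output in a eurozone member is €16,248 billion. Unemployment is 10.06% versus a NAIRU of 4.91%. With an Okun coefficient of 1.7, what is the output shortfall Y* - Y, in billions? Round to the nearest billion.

€1,423 billion

Output gap = -1.7 × (10.06 - 4.91) = -1.7 × 5.15 = -8.755%.
Actual GDP ≈ 16248 × 0.91245 ≈ 14825 billion, so the shortfall is 16248 - 14825 = 1423 billion.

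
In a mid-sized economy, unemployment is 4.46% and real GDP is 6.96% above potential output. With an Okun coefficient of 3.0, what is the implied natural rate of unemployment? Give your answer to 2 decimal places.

From Okun's law, u - u* = -(output gap)/β = -(6.96)/3.0 = -2.32 points.
So u* = 4.46 + 2.32 = 6.78%.

6.78%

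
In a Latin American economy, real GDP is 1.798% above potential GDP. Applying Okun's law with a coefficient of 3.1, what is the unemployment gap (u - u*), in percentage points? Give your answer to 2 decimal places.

Okun's law: output gap = -β × (u - u*), so u - u* = -(output gap)/β.
u - u* = -(1.798)/3.1 = -0.58 percentage points.

-0.58 percentage points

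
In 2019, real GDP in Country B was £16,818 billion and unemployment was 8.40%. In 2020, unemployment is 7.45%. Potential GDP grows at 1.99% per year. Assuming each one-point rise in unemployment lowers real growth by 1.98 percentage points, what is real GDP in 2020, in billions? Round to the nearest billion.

£17,469 billion

Δu = 7.45 - 8.4 = -0.95 points.
Okun's law (growth form): g_Y = g_Y* - β × Δu = 1.99 - 1.98 × (-0.95) = 1.99 + 1.881 = 3.871%.
Real GDP in the next year = 16818 × (1 + 3.871/100) = 16818 × 1.03871 ≈ 17469 billion.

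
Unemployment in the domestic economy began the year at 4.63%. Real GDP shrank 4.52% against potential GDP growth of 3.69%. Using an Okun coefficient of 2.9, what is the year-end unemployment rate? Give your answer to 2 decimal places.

Growth-rate Okun's law: g_Y = g_Y* - β × Δu, so Δu = (g_Y* - g_Y)/β.
Δu = (3.69 + 4.52)/2.9 = 8.21/2.9 = 2.83 percentage points.
Year-end unemployment = 4.63 + 2.83 = 7.46%.

7.46%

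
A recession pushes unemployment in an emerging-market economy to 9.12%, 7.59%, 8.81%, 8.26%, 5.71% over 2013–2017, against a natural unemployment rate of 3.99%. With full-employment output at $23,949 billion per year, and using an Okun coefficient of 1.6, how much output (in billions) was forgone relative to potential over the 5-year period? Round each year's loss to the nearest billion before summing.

Year 2013: gap = -1.6 × (9.12 - 3.99) = -8.208%, loss ≈ 23949 × 8.208/100 ≈ 1966.
Year 2014: gap = -1.6 × (7.59 - 3.99) = -5.76%, loss ≈ 23949 × 5.76/100 ≈ 1379.
Year 2015: gap = -1.6 × (8.81 - 3.99) = -7.712%, loss ≈ 23949 × 7.712/100 ≈ 1847.
Year 2016: gap = -1.6 × (8.26 - 3.99) = -6.832%, loss ≈ 23949 × 6.832/100 ≈ 1636.
Year 2017: gap = -1.6 × (5.71 - 3.99) = -2.752%, loss ≈ 23949 × 2.752/100 ≈ 659.
Total lost output = 1966 + 1379 + 1847 + 1636 + 659 = 7487 billion.

$7,487 billion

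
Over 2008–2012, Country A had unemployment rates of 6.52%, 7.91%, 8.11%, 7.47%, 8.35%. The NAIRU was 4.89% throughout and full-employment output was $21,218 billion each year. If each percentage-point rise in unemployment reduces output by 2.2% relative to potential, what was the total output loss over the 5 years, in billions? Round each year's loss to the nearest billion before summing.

$6,493 billion

Year 2008: gap = -2.2 × (6.52 - 4.89) = -3.586%, loss ≈ 21218 × 3.586/100 ≈ 761.
Year 2009: gap = -2.2 × (7.91 - 4.89) = -6.644%, loss ≈ 21218 × 6.644/100 ≈ 1410.
Year 2010: gap = -2.2 × (8.11 - 4.89) = -7.084%, loss ≈ 21218 × 7.084/100 ≈ 1503.
Year 2011: gap = -2.2 × (7.47 - 4.89) = -5.676%, loss ≈ 21218 × 5.676/100 ≈ 1204.
Year 2012: gap = -2.2 × (8.35 - 4.89) = -7.612%, loss ≈ 21218 × 7.612/100 ≈ 1615.
Total lost output = 761 + 1410 + 1503 + 1204 + 1615 = 6493 billion.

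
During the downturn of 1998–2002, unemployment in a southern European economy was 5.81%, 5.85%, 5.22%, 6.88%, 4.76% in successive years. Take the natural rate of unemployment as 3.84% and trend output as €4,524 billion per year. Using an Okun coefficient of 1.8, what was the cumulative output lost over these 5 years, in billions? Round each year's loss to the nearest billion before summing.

€759 billion

Year 1998: gap = -1.8 × (5.81 - 3.84) = -3.546%, loss ≈ 4524 × 3.546/100 ≈ 160.
Year 1999: gap = -1.8 × (5.85 - 3.84) = -3.618%, loss ≈ 4524 × 3.618/100 ≈ 164.
Year 2000: gap = -1.8 × (5.22 - 3.84) = -2.484%, loss ≈ 4524 × 2.484/100 ≈ 112.
Year 2001: gap = -1.8 × (6.88 - 3.84) = -5.472%, loss ≈ 4524 × 5.472/100 ≈ 248.
Year 2002: gap = -1.8 × (4.76 - 3.84) = -1.656%, loss ≈ 4524 × 1.656/100 ≈ 75.
Total lost output = 160 + 164 + 112 + 248 + 75 = 759 billion.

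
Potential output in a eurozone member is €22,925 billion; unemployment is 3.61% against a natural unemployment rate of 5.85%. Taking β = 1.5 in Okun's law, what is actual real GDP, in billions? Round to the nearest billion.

Unemployment gap = 3.61 - 5.85 = -2.24 points, so the output gap is -1.5 × (-2.24) = 3.36%.
Actual GDP = 22925 × (1 + 3.36/100) = 22925 × 1.0336 ≈ 23695 billion.

€23,695 billion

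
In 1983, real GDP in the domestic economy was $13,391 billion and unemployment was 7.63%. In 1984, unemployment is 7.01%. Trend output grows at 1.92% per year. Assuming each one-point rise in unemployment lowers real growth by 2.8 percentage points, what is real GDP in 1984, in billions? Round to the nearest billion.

$13,881 billion

Δu = 7.01 - 7.63 = -0.62 points.
Okun's law (growth form): g_Y = g_Y* - β × Δu = 1.92 - 2.8 × (-0.62) = 1.92 + 1.736 = 3.656%.
Real GDP in the next year = 13391 × (1 + 3.656/100) = 13391 × 1.03656 ≈ 13881 billion.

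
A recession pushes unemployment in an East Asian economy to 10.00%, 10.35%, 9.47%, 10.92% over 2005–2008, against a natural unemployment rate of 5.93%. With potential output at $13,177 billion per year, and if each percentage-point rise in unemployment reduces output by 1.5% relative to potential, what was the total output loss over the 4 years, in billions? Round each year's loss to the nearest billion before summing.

Year 2005: gap = -1.5 × (10 - 5.93) = -6.105%, loss ≈ 13177 × 6.105/100 ≈ 804.
Year 2006: gap = -1.5 × (10.35 - 5.93) = -6.63%, loss ≈ 13177 × 6.63/100 ≈ 874.
Year 2007: gap = -1.5 × (9.47 - 5.93) = -5.31%, loss ≈ 13177 × 5.31/100 ≈ 700.
Year 2008: gap = -1.5 × (10.92 - 5.93) = -7.485%, loss ≈ 13177 × 7.485/100 ≈ 986.
Total lost output = 804 + 874 + 700 + 986 = 3364 billion.

$3,364 billion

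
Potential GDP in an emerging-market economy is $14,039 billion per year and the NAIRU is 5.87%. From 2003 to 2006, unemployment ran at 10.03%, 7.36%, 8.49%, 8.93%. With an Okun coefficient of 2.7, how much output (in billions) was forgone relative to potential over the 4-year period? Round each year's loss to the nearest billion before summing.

Year 2003: gap = -2.7 × (10.03 - 5.87) = -11.232%, loss ≈ 14039 × 11.232/100 ≈ 1577.
Year 2004: gap = -2.7 × (7.36 - 5.87) = -4.023%, loss ≈ 14039 × 4.023/100 ≈ 565.
Year 2005: gap = -2.7 × (8.49 - 5.87) = -7.074%, loss ≈ 14039 × 7.074/100 ≈ 993.
Year 2006: gap = -2.7 × (8.93 - 5.87) = -8.262%, loss ≈ 14039 × 8.262/100 ≈ 1160.
Total lost output = 1577 + 565 + 993 + 1160 = 4295 billion.

$4,295 billion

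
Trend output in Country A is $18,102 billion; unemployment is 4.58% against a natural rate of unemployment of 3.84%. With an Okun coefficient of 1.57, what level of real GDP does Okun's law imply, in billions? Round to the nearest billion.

Unemployment gap = 4.58 - 3.84 = 0.74 points, so the output gap is -1.57 × 0.74 = -1.1618%.
Actual GDP = 18102 × (1 - 1.1618/100) = 18102 × 0.988382 ≈ 17892 billion.

$17,892 billion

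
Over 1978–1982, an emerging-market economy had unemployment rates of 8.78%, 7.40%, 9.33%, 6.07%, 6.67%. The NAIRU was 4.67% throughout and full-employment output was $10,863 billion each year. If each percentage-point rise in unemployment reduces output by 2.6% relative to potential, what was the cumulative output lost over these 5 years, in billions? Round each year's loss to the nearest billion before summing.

$4,208 billion

Year 1978: gap = -2.6 × (8.78 - 4.67) = -10.686%, loss ≈ 10863 × 10.686/100 ≈ 1161.
Year 1979: gap = -2.6 × (7.4 - 4.67) = -7.098%, loss ≈ 10863 × 7.098/100 ≈ 771.
Year 1980: gap = -2.6 × (9.33 - 4.67) = -12.116%, loss ≈ 10863 × 12.116/100 ≈ 1316.
Year 1981: gap = -2.6 × (6.07 - 4.67) = -3.64%, loss ≈ 10863 × 3.64/100 ≈ 395.
Year 1982: gap = -2.6 × (6.67 - 4.67) = -5.2%, loss ≈ 10863 × 5.2/100 ≈ 565.
Total lost output = 1161 + 771 + 1316 + 395 + 565 = 4208 billion.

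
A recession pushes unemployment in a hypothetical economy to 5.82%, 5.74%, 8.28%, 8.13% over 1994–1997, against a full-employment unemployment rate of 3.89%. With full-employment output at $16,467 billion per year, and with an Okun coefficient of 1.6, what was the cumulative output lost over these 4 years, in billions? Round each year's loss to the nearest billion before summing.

$3,270 billion

Year 1994: gap = -1.6 × (5.82 - 3.89) = -3.088%, loss ≈ 16467 × 3.088/100 ≈ 509.
Year 1995: gap = -1.6 × (5.74 - 3.89) = -2.96%, loss ≈ 16467 × 2.96/100 ≈ 487.
Year 1996: gap = -1.6 × (8.28 - 3.89) = -7.024%, loss ≈ 16467 × 7.024/100 ≈ 1157.
Year 1997: gap = -1.6 × (8.13 - 3.89) = -6.784%, loss ≈ 16467 × 6.784/100 ≈ 1117.
Total lost output = 509 + 487 + 1157 + 1117 = 3270 billion.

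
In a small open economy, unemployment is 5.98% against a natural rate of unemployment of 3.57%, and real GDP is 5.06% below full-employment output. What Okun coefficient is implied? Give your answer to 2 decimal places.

β ≈ 2.10

Okun's law: output gap = -β × (u - u*).
-5.06 = -β × (5.98 - 3.57) = -β × 2.41, so β = 5.06/2.41 = 2.10.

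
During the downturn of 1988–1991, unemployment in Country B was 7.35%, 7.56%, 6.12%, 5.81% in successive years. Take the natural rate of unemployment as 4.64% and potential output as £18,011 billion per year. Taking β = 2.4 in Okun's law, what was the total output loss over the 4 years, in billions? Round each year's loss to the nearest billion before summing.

£3,579 billion

Year 1988: gap = -2.4 × (7.35 - 4.64) = -6.504%, loss ≈ 18011 × 6.504/100 ≈ 1171.
Year 1989: gap = -2.4 × (7.56 - 4.64) = -7.008%, loss ≈ 18011 × 7.008/100 ≈ 1262.
Year 1990: gap = -2.4 × (6.12 - 4.64) = -3.552%, loss ≈ 18011 × 3.552/100 ≈ 640.
Year 1991: gap = -2.4 × (5.81 - 4.64) = -2.808%, loss ≈ 18011 × 2.808/100 ≈ 506.
Total lost output = 1171 + 1262 + 640 + 506 = 3579 billion.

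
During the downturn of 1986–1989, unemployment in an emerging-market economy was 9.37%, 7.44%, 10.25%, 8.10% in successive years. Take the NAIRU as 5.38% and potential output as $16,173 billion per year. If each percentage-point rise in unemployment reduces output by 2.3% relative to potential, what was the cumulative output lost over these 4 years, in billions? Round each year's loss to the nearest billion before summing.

$5,074 billion

Year 1986: gap = -2.3 × (9.37 - 5.38) = -9.177%, loss ≈ 16173 × 9.177/100 ≈ 1484.
Year 1987: gap = -2.3 × (7.44 - 5.38) = -4.738%, loss ≈ 16173 × 4.738/100 ≈ 766.
Year 1988: gap = -2.3 × (10.25 - 5.38) = -11.201%, loss ≈ 16173 × 11.201/100 ≈ 1812.
Year 1989: gap = -2.3 × (8.1 - 5.38) = -6.256%, loss ≈ 16173 × 6.256/100 ≈ 1012.
Total lost output = 1484 + 766 + 1812 + 1012 = 5074 billion.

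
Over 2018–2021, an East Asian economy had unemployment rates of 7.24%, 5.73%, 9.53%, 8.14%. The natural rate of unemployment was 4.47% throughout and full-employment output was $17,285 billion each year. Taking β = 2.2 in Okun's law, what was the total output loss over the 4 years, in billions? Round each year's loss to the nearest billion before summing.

Year 2018: gap = -2.2 × (7.24 - 4.47) = -6.094%, loss ≈ 17285 × 6.094/100 ≈ 1053.
Year 2019: gap = -2.2 × (5.73 - 4.47) = -2.772%, loss ≈ 17285 × 2.772/100 ≈ 479.
Year 2020: gap = -2.2 × (9.53 - 4.47) = -11.132%, loss ≈ 17285 × 11.132/100 ≈ 1924.
Year 2021: gap = -2.2 × (8.14 - 4.47) = -8.074%, loss ≈ 17285 × 8.074/100 ≈ 1396.
Total lost output = 1053 + 479 + 1924 + 1396 = 4852 billion.

$4,852 billion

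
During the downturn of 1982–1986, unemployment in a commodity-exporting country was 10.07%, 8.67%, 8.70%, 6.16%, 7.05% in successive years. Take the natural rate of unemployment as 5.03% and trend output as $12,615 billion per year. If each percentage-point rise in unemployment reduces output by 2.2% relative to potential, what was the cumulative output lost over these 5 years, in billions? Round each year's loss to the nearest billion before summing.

$4,303 billion

Year 1982: gap = -2.2 × (10.07 - 5.03) = -11.088%, loss ≈ 12615 × 11.088/100 ≈ 1399.
Year 1983: gap = -2.2 × (8.67 - 5.03) = -8.008%, loss ≈ 12615 × 8.008/100 ≈ 1010.
Year 1984: gap = -2.2 × (8.7 - 5.03) = -8.074%, loss ≈ 12615 × 8.074/100 ≈ 1019.
Year 1985: gap = -2.2 × (6.16 - 5.03) = -2.486%, loss ≈ 12615 × 2.486/100 ≈ 314.
Year 1986: gap = -2.2 × (7.05 - 5.03) = -4.444%, loss ≈ 12615 × 4.444/100 ≈ 561.
Total lost output = 1399 + 1010 + 1019 + 314 + 561 = 4303 billion.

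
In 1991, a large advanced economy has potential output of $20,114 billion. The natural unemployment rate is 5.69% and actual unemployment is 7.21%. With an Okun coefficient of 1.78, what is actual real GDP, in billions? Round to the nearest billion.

$19,570 billion

Unemployment gap = 7.21 - 5.69 = 1.52 points, so the output gap is -1.78 × 1.52 = -2.7056%.
Actual GDP = 20114 × (1 - 2.7056/100) = 20114 × 0.972944 ≈ 19570 billion.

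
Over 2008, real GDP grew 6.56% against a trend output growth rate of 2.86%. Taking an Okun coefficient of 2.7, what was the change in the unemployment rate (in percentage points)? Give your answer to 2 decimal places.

Growth-rate Okun's law: g_Y = g_Y* - β × Δu, so Δu = (g_Y* - g_Y)/β.
Δu = (2.86 - 6.56)/2.7 = -3.7/2.7 = -1.37 percentage points.

-1.37 percentage points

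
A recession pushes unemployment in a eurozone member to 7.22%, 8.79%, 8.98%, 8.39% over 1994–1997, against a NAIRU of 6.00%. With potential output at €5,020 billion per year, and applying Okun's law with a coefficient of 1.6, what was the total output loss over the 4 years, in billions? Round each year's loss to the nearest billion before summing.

Year 1994: gap = -1.6 × (7.22 - 6) = -1.952%, loss ≈ 5020 × 1.952/100 ≈ 98.
Year 1995: gap = -1.6 × (8.79 - 6) = -4.464%, loss ≈ 5020 × 4.464/100 ≈ 224.
Year 1996: gap = -1.6 × (8.98 - 6) = -4.768%, loss ≈ 5020 × 4.768/100 ≈ 239.
Year 1997: gap = -1.6 × (8.39 - 6) = -3.824%, loss ≈ 5020 × 3.824/100 ≈ 192.
Total lost output = 98 + 224 + 239 + 192 = 753 billion.

€753 billion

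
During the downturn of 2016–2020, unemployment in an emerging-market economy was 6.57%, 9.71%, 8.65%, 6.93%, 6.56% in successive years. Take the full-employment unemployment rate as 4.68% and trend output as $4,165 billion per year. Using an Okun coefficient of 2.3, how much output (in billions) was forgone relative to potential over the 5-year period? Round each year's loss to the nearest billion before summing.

Year 2016: gap = -2.3 × (6.57 - 4.68) = -4.347%, loss ≈ 4165 × 4.347/100 ≈ 181.
Year 2017: gap = -2.3 × (9.71 - 4.68) = -11.569%, loss ≈ 4165 × 11.569/100 ≈ 482.
Year 2018: gap = -2.3 × (8.65 - 4.68) = -9.131%, loss ≈ 4165 × 9.131/100 ≈ 380.
Year 2019: gap = -2.3 × (6.93 - 4.68) = -5.175%, loss ≈ 4165 × 5.175/100 ≈ 216.
Year 2020: gap = -2.3 × (6.56 - 4.68) = -4.324%, loss ≈ 4165 × 4.324/100 ≈ 180.
Total lost output = 181 + 482 + 380 + 216 + 180 = 1439 billion.

$1,439 billion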